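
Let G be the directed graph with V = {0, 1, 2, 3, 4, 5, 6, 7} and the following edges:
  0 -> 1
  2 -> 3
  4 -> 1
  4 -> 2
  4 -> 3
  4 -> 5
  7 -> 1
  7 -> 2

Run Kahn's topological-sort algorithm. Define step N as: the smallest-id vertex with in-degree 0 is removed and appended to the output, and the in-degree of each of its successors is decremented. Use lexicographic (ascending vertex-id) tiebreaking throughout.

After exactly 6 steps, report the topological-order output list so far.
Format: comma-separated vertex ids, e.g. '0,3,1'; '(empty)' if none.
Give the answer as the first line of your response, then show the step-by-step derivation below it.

0,4,5,6,7,1

step 1: output 0; order=[0]; indeg=(0,2,2,2,0,1,0,0)
step 2: output 4; order=[0,4]; indeg=(0,1,1,1,0,0,0,0)
step 3: output 5; order=[0,4,5]; indeg=(0,1,1,1,0,0,0,0)
step 4: output 6; order=[0,4,5,6]; indeg=(0,1,1,1,0,0,0,0)
step 5: output 7; order=[0,4,5,6,7]; indeg=(0,0,0,1,0,0,0,0)
step 6: output 1; order=[0,4,5,6,7,1]; indeg=(0,0,0,1,0,0,0,0)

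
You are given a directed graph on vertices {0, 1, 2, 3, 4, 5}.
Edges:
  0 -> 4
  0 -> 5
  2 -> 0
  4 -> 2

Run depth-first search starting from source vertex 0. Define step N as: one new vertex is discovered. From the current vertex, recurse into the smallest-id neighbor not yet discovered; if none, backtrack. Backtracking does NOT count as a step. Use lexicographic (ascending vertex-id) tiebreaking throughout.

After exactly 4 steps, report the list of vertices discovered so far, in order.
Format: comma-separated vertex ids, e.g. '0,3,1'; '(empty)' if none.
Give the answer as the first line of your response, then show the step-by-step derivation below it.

0,4,2,5

step 1: discover 0; path=0; order=0
step 2: discover 4; path=0>4; order=0,4
step 3: discover 2; path=0>4>2; order=0,4,2
step 4: discover 5; path=0>5; order=0,4,2,5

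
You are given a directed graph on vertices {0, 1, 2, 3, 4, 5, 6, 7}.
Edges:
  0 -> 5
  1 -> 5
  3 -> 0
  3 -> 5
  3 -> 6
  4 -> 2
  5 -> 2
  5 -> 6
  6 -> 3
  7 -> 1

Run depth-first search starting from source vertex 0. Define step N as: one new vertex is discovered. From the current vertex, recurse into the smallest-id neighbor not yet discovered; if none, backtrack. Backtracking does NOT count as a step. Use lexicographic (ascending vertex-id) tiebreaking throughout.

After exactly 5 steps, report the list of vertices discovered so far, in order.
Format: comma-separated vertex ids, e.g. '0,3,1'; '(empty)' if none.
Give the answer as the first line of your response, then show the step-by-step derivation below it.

0,5,2,6,3

step 1: discover 0; path=0; order=0
step 2: discover 5; path=0>5; order=0,5
step 3: discover 2; path=0>5>2; order=0,5,2
step 4: discover 6; path=0>5>6; order=0,5,2,6
step 5: discover 3; path=0>5>6>3; order=0,5,2,6,3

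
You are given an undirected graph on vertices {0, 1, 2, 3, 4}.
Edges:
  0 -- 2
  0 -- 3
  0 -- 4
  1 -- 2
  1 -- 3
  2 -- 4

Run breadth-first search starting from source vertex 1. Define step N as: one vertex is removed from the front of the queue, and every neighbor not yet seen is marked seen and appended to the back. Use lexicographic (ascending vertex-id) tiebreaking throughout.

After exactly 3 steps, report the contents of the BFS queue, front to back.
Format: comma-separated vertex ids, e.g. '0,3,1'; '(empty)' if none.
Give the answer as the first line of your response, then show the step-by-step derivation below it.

0,4

step 1: dequeue 1; queue=[2,3]; order=1
step 2: dequeue 2; queue=[3,0,4]; order=1,2
step 3: dequeue 3; queue=[0,4]; order=1,2,3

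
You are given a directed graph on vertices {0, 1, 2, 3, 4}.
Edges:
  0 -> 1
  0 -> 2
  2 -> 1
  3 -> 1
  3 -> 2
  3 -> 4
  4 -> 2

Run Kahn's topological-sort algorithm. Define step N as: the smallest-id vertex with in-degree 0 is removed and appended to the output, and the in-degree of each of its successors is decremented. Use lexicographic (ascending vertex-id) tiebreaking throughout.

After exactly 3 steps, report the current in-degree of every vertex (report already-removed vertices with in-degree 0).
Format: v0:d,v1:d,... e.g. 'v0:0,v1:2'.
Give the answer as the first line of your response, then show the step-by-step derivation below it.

v0:0,v1:1,v2:0,v3:0,v4:0

step 1: output 0; order=[0]; indeg=(0,2,2,0,1)
step 2: output 3; order=[0,3]; indeg=(0,1,1,0,0)
step 3: output 4; order=[0,3,4]; indeg=(0,1,0,0,0)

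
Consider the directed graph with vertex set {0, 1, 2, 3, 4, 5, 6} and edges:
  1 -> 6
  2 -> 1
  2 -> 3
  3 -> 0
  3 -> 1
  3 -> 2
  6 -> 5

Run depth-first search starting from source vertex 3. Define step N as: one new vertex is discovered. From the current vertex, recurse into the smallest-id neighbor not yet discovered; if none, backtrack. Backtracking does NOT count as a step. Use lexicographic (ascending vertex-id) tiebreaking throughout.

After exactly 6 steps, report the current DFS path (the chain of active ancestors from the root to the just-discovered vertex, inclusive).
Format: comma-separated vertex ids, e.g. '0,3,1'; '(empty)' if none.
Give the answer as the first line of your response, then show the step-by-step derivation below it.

3,2

step 1: discover 3; path=3; order=3
step 2: discover 0; path=3>0; order=3,0
step 3: discover 1; path=3>1; order=3,0,1
step 4: discover 6; path=3>1>6; order=3,0,1,6
step 5: discover 5; path=3>1>6>5; order=3,0,1,6,5
step 6: discover 2; path=3>2; order=3,0,1,6,5,2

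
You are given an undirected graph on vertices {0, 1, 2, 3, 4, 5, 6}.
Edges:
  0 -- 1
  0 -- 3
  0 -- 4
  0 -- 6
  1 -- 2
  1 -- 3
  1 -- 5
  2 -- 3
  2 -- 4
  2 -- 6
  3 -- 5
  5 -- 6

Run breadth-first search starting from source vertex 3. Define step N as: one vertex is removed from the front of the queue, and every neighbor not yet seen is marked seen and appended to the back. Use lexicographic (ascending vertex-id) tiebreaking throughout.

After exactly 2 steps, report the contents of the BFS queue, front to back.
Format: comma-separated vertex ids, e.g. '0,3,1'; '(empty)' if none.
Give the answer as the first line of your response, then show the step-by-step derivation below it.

1,2,5,4,6

step 1: dequeue 3; queue=[0,1,2,5]; order=3
step 2: dequeue 0; queue=[1,2,5,4,6]; order=3,0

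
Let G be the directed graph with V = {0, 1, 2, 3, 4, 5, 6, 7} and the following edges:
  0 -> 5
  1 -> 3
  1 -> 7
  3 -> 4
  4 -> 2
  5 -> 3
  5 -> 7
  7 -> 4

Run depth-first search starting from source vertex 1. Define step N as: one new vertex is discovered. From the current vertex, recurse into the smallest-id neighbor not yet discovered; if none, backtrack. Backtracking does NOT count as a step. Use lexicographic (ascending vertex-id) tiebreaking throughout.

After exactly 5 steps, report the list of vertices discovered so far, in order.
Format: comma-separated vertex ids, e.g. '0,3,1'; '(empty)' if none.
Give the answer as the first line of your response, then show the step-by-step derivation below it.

1,3,4,2,7

step 1: discover 1; path=1; order=1
step 2: discover 3; path=1>3; order=1,3
step 3: discover 4; path=1>3>4; order=1,3,4
step 4: discover 2; path=1>3>4>2; order=1,3,4,2
step 5: discover 7; path=1>7; order=1,3,4,2,7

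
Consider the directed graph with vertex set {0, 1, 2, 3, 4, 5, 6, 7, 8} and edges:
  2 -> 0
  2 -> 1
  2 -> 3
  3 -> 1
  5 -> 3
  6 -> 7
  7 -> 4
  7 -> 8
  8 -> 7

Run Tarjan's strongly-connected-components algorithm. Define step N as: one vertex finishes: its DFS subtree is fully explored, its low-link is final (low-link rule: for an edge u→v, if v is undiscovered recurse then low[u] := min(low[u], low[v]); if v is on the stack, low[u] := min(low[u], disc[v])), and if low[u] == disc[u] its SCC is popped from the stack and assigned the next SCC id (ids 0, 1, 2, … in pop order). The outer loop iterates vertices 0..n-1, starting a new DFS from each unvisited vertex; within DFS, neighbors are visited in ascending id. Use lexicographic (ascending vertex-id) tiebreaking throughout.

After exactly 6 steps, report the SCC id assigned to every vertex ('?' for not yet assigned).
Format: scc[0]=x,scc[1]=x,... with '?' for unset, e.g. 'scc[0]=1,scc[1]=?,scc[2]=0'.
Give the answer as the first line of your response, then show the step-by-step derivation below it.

scc[0]=0,scc[1]=1,scc[2]=3,scc[3]=2,scc[4]=4,scc[5]=5,scc[6]=?,scc[7]=?,scc[8]=?

step 1: low=(low[0]=0,low[1]=?,low[2]=?,low[3]=?,low[4]=?,low[5]=?,low[6]=?,low[7]=?,low[8]=?); scc=(scc[0]=0,scc[1]=?,scc[2]=?,scc[3]=?,scc[4]=?,scc[5]=?,scc[6]=?,scc[7]=?,scc[8]=?)
step 2: low=(low[0]=0,low[1]=1,low[2]=?,low[3]=?,low[4]=?,low[5]=?,low[6]=?,low[7]=?,low[8]=?); scc=(scc[0]=0,scc[1]=1,scc[2]=?,scc[3]=?,scc[4]=?,scc[5]=?,scc[6]=?,scc[7]=?,scc[8]=?)
step 3: low=(low[0]=0,low[1]=1,low[2]=2,low[3]=3,low[4]=?,low[5]=?,low[6]=?,low[7]=?,low[8]=?); scc=(scc[0]=0,scc[1]=1,scc[2]=?,scc[3]=2,scc[4]=?,scc[5]=?,scc[6]=?,scc[7]=?,scc[8]=?)
step 4: low=(low[0]=0,low[1]=1,low[2]=2,low[3]=3,low[4]=?,low[5]=?,low[6]=?,low[7]=?,low[8]=?); scc=(scc[0]=0,scc[1]=1,scc[2]=3,scc[3]=2,scc[4]=?,scc[5]=?,scc[6]=?,scc[7]=?,scc[8]=?)
step 5: low=(low[0]=0,low[1]=1,low[2]=2,low[3]=3,low[4]=4,low[5]=?,low[6]=?,low[7]=?,low[8]=?); scc=(scc[0]=0,scc[1]=1,scc[2]=3,scc[3]=2,scc[4]=4,scc[5]=?,scc[6]=?,scc[7]=?,scc[8]=?)
step 6: low=(low[0]=0,low[1]=1,low[2]=2,low[3]=3,low[4]=4,low[5]=5,low[6]=?,low[7]=?,low[8]=?); scc=(scc[0]=0,scc[1]=1,scc[2]=3,scc[3]=2,scc[4]=4,scc[5]=5,scc[6]=?,scc[7]=?,scc[8]=?)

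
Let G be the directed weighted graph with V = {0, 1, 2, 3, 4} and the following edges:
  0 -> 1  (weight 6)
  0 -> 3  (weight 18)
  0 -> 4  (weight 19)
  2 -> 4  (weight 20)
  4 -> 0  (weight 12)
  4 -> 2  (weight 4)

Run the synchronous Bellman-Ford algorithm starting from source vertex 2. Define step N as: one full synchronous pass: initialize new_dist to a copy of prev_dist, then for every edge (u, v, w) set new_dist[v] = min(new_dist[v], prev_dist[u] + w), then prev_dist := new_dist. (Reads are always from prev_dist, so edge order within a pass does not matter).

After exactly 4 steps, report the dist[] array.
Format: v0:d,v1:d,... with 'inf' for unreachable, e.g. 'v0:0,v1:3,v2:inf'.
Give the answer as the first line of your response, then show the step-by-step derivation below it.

v0:32,v1:38,v2:0,v3:50,v4:20

step 1: dist = v0:inf,v1:inf,v2:0,v3:inf,v4:20
step 2: dist = v0:32,v1:inf,v2:0,v3:inf,v4:20
step 3: dist = v0:32,v1:38,v2:0,v3:50,v4:20
step 4: dist = v0:32,v1:38,v2:0,v3:50,v4:20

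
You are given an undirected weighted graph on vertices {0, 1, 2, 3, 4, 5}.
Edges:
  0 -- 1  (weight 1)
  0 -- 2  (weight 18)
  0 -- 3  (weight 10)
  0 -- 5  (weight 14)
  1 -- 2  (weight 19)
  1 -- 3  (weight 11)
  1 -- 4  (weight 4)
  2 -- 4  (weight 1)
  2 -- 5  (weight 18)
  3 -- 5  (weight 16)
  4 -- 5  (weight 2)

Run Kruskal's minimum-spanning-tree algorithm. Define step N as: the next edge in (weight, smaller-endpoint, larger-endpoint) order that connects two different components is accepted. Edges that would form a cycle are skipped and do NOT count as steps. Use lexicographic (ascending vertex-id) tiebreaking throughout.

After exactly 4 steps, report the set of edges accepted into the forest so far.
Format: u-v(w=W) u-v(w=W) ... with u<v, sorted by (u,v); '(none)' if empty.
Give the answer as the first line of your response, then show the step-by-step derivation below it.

0-1(w=1) 1-4(w=4) 2-4(w=1) 4-5(w=2)

step 1: add edge 0-1 (w=1); MST = {0-1(w=1)}
step 2: add edge 2-4 (w=1); MST = {0-1(w=1) 2-4(w=1)}
step 3: add edge 4-5 (w=2); MST = {0-1(w=1) 2-4(w=1) 4-5(w=2)}
step 4: add edge 1-4 (w=4); MST = {0-1(w=1) 1-4(w=4) 2-4(w=1) 4-5(w=2)}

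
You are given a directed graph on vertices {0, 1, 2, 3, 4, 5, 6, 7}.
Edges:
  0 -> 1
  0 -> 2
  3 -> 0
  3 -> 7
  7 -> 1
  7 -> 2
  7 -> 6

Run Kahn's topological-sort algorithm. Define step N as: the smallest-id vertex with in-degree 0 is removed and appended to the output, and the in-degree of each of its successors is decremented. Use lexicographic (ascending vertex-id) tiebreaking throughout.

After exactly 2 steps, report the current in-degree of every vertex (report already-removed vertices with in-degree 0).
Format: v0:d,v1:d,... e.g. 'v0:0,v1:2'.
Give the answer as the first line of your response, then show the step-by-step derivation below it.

v0:0,v1:1,v2:1,v3:0,v4:0,v5:0,v6:1,v7:0

step 1: output 3; order=[3]; indeg=(0,2,2,0,0,0,1,0)
step 2: output 0; order=[3,0]; indeg=(0,1,1,0,0,0,1,0)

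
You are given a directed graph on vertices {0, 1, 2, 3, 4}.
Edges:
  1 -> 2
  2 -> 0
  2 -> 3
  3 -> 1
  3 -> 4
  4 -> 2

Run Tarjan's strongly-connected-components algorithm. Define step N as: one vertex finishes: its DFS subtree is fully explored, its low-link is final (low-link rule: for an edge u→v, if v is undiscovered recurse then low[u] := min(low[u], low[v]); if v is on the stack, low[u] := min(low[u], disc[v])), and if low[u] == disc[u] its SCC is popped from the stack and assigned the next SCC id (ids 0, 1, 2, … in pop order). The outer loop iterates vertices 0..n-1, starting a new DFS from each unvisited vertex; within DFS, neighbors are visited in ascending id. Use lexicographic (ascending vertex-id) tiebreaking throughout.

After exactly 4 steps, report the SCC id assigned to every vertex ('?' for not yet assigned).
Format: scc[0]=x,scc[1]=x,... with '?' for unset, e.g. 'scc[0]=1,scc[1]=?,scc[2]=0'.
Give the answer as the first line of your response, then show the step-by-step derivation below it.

scc[0]=0,scc[1]=?,scc[2]=?,scc[3]=?,scc[4]=?

step 1: low=(low[0]=0,low[1]=?,low[2]=?,low[3]=?,low[4]=?); scc=(scc[0]=0,scc[1]=?,scc[2]=?,scc[3]=?,scc[4]=?)
step 2: low=(low[0]=0,low[1]=1,low[2]=2,low[3]=1,low[4]=2); scc=(scc[0]=0,scc[1]=?,scc[2]=?,scc[3]=?,scc[4]=?)
step 3: low=(low[0]=0,low[1]=1,low[2]=2,low[3]=1,low[4]=2); scc=(scc[0]=0,scc[1]=?,scc[2]=?,scc[3]=?,scc[4]=?)
step 4: low=(low[0]=0,low[1]=1,low[2]=1,low[3]=1,low[4]=2); scc=(scc[0]=0,scc[1]=?,scc[2]=?,scc[3]=?,scc[4]=?)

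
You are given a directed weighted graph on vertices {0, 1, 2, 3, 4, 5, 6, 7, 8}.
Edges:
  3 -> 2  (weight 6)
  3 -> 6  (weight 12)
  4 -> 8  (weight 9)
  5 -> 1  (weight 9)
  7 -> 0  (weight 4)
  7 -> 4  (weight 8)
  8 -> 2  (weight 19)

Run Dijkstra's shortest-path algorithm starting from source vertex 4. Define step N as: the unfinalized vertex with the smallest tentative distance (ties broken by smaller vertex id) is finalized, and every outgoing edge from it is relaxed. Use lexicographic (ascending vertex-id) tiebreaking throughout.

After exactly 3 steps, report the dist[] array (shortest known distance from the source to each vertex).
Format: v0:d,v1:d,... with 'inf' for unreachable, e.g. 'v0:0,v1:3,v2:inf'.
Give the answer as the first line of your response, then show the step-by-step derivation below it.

v0:inf,v1:inf,v2:28,v3:inf,v4:0,v5:inf,v6:inf,v7:inf,v8:9

step 1: dist = v0:inf,v1:inf,v2:inf,v3:inf,v4:0,v5:inf,v6:inf,v7:inf,v8:9
step 2: dist = v0:inf,v1:inf,v2:28,v3:inf,v4:0,v5:inf,v6:inf,v7:inf,v8:9
step 3: dist = v0:inf,v1:inf,v2:28,v3:inf,v4:0,v5:inf,v6:inf,v7:inf,v8:9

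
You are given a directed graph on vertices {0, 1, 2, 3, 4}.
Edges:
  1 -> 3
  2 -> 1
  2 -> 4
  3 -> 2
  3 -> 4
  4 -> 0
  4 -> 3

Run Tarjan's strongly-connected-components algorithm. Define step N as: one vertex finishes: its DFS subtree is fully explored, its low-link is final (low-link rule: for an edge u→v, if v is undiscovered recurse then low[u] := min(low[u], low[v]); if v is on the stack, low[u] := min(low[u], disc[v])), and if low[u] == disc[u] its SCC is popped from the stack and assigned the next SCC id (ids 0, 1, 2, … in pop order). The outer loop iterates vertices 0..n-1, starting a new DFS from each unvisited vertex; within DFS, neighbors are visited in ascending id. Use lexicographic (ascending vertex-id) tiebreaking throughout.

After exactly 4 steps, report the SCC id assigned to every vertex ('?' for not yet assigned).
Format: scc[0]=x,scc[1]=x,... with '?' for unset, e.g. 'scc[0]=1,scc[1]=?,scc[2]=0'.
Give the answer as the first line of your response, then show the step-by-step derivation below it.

scc[0]=0,scc[1]=?,scc[2]=?,scc[3]=?,scc[4]=?

step 1: low=(low[0]=0,low[1]=?,low[2]=?,low[3]=?,low[4]=?); scc=(scc[0]=0,scc[1]=?,scc[2]=?,scc[3]=?,scc[4]=?)
step 2: low=(low[0]=0,low[1]=1,low[2]=1,low[3]=2,low[4]=2); scc=(scc[0]=0,scc[1]=?,scc[2]=?,scc[3]=?,scc[4]=?)
step 3: low=(low[0]=0,low[1]=1,low[2]=1,low[3]=2,low[4]=2); scc=(scc[0]=0,scc[1]=?,scc[2]=?,scc[3]=?,scc[4]=?)
step 4: low=(low[0]=0,low[1]=1,low[2]=1,low[3]=1,low[4]=2); scc=(scc[0]=0,scc[1]=?,scc[2]=?,scc[3]=?,scc[4]=?)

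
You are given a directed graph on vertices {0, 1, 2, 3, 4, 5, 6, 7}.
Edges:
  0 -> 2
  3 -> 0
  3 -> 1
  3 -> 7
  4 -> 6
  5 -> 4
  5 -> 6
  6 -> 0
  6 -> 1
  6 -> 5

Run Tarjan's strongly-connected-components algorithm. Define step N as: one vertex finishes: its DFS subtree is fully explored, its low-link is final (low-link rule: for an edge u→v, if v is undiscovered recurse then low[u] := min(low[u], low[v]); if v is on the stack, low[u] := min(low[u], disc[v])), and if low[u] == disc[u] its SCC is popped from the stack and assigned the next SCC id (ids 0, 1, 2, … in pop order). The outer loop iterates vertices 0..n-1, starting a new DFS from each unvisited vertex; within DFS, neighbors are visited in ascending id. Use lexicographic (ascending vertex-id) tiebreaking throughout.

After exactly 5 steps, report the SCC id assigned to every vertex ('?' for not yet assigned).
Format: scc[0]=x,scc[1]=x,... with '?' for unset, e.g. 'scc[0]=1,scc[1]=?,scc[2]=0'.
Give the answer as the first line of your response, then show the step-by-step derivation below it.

scc[0]=1,scc[1]=2,scc[2]=0,scc[3]=4,scc[4]=?,scc[5]=?,scc[6]=?,scc[7]=3

step 1: low=(low[0]=0,low[1]=?,low[2]=1,low[3]=?,low[4]=?,low[5]=?,low[6]=?,low[7]=?); scc=(scc[0]=?,scc[1]=?,scc[2]=0,scc[3]=?,scc[4]=?,scc[5]=?,scc[6]=?,scc[7]=?)
step 2: low=(low[0]=0,low[1]=?,low[2]=1,low[3]=?,low[4]=?,low[5]=?,low[6]=?,low[7]=?); scc=(scc[0]=1,scc[1]=?,scc[2]=0,scc[3]=?,scc[4]=?,scc[5]=?,scc[6]=?,scc[7]=?)
step 3: low=(low[0]=0,low[1]=2,low[2]=1,low[3]=?,low[4]=?,low[5]=?,low[6]=?,low[7]=?); scc=(scc[0]=1,scc[1]=2,scc[2]=0,scc[3]=?,scc[4]=?,scc[5]=?,scc[6]=?,scc[7]=?)
step 4: low=(low[0]=0,low[1]=2,low[2]=1,low[3]=3,low[4]=?,low[5]=?,low[6]=?,low[7]=4); scc=(scc[0]=1,scc[1]=2,scc[2]=0,scc[3]=?,scc[4]=?,scc[5]=?,scc[6]=?,scc[7]=3)
step 5: low=(low[0]=0,low[1]=2,low[2]=1,low[3]=3,low[4]=?,low[5]=?,low[6]=?,low[7]=4); scc=(scc[0]=1,scc[1]=2,scc[2]=0,scc[3]=4,scc[4]=?,scc[5]=?,scc[6]=?,scc[7]=3)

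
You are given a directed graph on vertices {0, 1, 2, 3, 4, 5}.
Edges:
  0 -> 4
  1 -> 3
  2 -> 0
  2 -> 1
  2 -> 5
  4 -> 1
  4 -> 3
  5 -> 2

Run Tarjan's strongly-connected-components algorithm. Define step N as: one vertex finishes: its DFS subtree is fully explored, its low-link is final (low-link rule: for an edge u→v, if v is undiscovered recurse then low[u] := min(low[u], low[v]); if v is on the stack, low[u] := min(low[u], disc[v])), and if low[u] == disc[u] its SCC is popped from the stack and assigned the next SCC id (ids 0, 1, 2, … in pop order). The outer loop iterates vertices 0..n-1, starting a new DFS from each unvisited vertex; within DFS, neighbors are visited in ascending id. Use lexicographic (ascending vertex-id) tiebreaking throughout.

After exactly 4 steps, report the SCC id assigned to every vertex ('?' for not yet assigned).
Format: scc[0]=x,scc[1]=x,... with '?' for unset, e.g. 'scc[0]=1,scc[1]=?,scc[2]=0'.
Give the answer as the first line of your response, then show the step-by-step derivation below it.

scc[0]=3,scc[1]=1,scc[2]=?,scc[3]=0,scc[4]=2,scc[5]=?

step 1: low=(low[0]=0,low[1]=2,low[2]=?,low[3]=3,low[4]=1,low[5]=?); scc=(scc[0]=?,scc[1]=?,scc[2]=?,scc[3]=0,scc[4]=?,scc[5]=?)
step 2: low=(low[0]=0,low[1]=2,low[2]=?,low[3]=3,low[4]=1,low[5]=?); scc=(scc[0]=?,scc[1]=1,scc[2]=?,scc[3]=0,scc[4]=?,scc[5]=?)
step 3: low=(low[0]=0,low[1]=2,low[2]=?,low[3]=3,low[4]=1,low[5]=?); scc=(scc[0]=?,scc[1]=1,scc[2]=?,scc[3]=0,scc[4]=2,scc[5]=?)
step 4: low=(low[0]=0,low[1]=2,low[2]=?,low[3]=3,low[4]=1,low[5]=?); scc=(scc[0]=3,scc[1]=1,scc[2]=?,scc[3]=0,scc[4]=2,scc[5]=?)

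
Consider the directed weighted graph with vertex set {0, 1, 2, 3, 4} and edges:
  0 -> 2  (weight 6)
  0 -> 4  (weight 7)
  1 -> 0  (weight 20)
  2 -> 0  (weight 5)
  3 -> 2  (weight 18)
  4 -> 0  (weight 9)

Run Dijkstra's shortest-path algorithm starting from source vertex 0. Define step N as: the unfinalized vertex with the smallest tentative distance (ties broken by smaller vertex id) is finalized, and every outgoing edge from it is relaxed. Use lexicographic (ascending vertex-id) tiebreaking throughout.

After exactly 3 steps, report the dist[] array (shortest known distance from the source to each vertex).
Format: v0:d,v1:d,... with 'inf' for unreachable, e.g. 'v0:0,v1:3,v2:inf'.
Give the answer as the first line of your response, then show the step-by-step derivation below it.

v0:0,v1:inf,v2:6,v3:inf,v4:7

step 1: dist = v0:0,v1:inf,v2:6,v3:inf,v4:7
step 2: dist = v0:0,v1:inf,v2:6,v3:inf,v4:7
step 3: dist = v0:0,v1:inf,v2:6,v3:inf,v4:7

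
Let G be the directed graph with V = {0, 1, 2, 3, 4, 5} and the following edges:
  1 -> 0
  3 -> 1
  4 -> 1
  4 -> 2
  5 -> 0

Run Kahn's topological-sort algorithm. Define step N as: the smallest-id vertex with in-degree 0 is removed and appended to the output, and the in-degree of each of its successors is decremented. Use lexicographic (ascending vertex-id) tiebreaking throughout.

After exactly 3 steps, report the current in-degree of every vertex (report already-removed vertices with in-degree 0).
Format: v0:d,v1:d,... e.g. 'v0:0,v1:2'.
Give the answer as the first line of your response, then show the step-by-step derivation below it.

v0:1,v1:0,v2:0,v3:0,v4:0,v5:0

step 1: output 3; order=[3]; indeg=(2,1,1,0,0,0)
step 2: output 4; order=[3,4]; indeg=(2,0,0,0,0,0)
step 3: output 1; order=[3,4,1]; indeg=(1,0,0,0,0,0)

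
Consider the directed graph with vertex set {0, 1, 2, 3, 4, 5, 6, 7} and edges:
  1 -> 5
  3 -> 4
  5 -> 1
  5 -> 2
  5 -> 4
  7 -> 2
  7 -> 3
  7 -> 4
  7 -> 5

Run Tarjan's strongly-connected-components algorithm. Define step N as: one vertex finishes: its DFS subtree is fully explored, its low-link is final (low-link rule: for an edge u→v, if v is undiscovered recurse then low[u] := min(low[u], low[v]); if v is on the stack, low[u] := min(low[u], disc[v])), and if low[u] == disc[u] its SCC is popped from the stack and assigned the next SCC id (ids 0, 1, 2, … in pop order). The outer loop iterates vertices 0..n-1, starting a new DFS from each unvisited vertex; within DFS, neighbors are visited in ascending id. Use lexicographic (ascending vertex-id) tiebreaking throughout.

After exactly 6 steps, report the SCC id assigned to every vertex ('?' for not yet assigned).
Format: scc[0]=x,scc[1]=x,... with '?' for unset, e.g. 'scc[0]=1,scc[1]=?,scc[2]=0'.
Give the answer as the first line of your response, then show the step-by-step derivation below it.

scc[0]=0,scc[1]=3,scc[2]=1,scc[3]=4,scc[4]=2,scc[5]=3,scc[6]=?,scc[7]=?

step 1: low=(low[0]=0,low[1]=?,low[2]=?,low[3]=?,low[4]=?,low[5]=?,low[6]=?,low[7]=?); scc=(scc[0]=0,scc[1]=?,scc[2]=?,scc[3]=?,scc[4]=?,scc[5]=?,scc[6]=?,scc[7]=?)
step 2: low=(low[0]=0,low[1]=1,low[2]=3,low[3]=?,low[4]=?,low[5]=1,low[6]=?,low[7]=?); scc=(scc[0]=0,scc[1]=?,scc[2]=1,scc[3]=?,scc[4]=?,scc[5]=?,scc[6]=?,scc[7]=?)
step 3: low=(low[0]=0,low[1]=1,low[2]=3,low[3]=?,low[4]=4,low[5]=1,low[6]=?,low[7]=?); scc=(scc[0]=0,scc[1]=?,scc[2]=1,scc[3]=?,scc[4]=2,scc[5]=?,scc[6]=?,scc[7]=?)
step 4: low=(low[0]=0,low[1]=1,low[2]=3,low[3]=?,low[4]=4,low[5]=1,low[6]=?,low[7]=?); scc=(scc[0]=0,scc[1]=?,scc[2]=1,scc[3]=?,scc[4]=2,scc[5]=?,scc[6]=?,scc[7]=?)
step 5: low=(low[0]=0,low[1]=1,low[2]=3,low[3]=?,low[4]=4,low[5]=1,low[6]=?,low[7]=?); scc=(scc[0]=0,scc[1]=3,scc[2]=1,scc[3]=?,scc[4]=2,scc[5]=3,scc[6]=?,scc[7]=?)
step 6: low=(low[0]=0,low[1]=1,low[2]=3,low[3]=5,low[4]=4,low[5]=1,low[6]=?,low[7]=?); scc=(scc[0]=0,scc[1]=3,scc[2]=1,scc[3]=4,scc[4]=2,scc[5]=3,scc[6]=?,scc[7]=?)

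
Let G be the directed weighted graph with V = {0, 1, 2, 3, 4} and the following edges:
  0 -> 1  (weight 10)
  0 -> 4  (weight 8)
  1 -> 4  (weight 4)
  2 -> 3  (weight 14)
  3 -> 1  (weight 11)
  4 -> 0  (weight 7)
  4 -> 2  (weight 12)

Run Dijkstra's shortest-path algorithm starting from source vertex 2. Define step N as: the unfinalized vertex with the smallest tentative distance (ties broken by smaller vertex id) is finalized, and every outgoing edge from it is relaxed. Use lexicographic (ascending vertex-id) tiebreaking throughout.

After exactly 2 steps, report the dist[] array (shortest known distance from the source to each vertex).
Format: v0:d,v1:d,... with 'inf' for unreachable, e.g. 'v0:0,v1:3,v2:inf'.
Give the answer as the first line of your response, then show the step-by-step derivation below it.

v0:inf,v1:25,v2:0,v3:14,v4:inf

step 1: dist = v0:inf,v1:inf,v2:0,v3:14,v4:inf
step 2: dist = v0:inf,v1:25,v2:0,v3:14,v4:inf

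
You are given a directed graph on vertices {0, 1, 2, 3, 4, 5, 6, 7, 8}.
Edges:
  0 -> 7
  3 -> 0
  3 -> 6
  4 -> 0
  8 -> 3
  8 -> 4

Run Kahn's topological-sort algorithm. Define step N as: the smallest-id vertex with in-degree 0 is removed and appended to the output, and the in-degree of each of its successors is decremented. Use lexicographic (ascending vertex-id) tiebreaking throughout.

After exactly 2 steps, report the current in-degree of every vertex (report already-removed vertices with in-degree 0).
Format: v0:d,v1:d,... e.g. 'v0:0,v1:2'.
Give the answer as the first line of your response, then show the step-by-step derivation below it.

v0:2,v1:0,v2:0,v3:1,v4:1,v5:0,v6:1,v7:1,v8:0

step 1: output 1; order=[1]; indeg=(2,0,0,1,1,0,1,1,0)
step 2: output 2; order=[1,2]; indeg=(2,0,0,1,1,0,1,1,0)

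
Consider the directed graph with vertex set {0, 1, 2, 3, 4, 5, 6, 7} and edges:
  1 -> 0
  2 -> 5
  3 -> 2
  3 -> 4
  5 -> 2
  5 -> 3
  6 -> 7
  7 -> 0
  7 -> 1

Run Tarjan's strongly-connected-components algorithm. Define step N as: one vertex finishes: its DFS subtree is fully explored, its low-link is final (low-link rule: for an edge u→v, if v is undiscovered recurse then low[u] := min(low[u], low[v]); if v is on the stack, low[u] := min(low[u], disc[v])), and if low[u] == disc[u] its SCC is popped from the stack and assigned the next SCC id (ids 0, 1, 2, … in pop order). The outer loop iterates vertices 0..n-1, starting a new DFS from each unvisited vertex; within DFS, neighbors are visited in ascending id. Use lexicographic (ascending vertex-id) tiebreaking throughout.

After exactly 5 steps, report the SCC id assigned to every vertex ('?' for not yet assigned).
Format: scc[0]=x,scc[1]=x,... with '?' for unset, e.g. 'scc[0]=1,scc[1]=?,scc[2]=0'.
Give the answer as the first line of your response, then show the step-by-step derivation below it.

scc[0]=0,scc[1]=1,scc[2]=?,scc[3]=?,scc[4]=2,scc[5]=?,scc[6]=?,scc[7]=?

step 1: low=(low[0]=0,low[1]=?,low[2]=?,low[3]=?,low[4]=?,low[5]=?,low[6]=?,low[7]=?); scc=(scc[0]=0,scc[1]=?,scc[2]=?,scc[3]=?,scc[4]=?,scc[5]=?,scc[6]=?,scc[7]=?)
step 2: low=(low[0]=0,low[1]=1,low[2]=?,low[3]=?,low[4]=?,low[5]=?,low[6]=?,low[7]=?); scc=(scc[0]=0,scc[1]=1,scc[2]=?,scc[3]=?,scc[4]=?,scc[5]=?,scc[6]=?,scc[7]=?)
step 3: low=(low[0]=0,low[1]=1,low[2]=2,low[3]=2,low[4]=5,low[5]=2,low[6]=?,low[7]=?); scc=(scc[0]=0,scc[1]=1,scc[2]=?,scc[3]=?,scc[4]=2,scc[5]=?,scc[6]=?,scc[7]=?)
step 4: low=(low[0]=0,low[1]=1,low[2]=2,low[3]=2,low[4]=5,low[5]=2,low[6]=?,low[7]=?); scc=(scc[0]=0,scc[1]=1,scc[2]=?,scc[3]=?,scc[4]=2,scc[5]=?,scc[6]=?,scc[7]=?)
step 5: low=(low[0]=0,low[1]=1,low[2]=2,low[3]=2,low[4]=5,low[5]=2,low[6]=?,low[7]=?); scc=(scc[0]=0,scc[1]=1,scc[2]=?,scc[3]=?,scc[4]=2,scc[5]=?,scc[6]=?,scc[7]=?)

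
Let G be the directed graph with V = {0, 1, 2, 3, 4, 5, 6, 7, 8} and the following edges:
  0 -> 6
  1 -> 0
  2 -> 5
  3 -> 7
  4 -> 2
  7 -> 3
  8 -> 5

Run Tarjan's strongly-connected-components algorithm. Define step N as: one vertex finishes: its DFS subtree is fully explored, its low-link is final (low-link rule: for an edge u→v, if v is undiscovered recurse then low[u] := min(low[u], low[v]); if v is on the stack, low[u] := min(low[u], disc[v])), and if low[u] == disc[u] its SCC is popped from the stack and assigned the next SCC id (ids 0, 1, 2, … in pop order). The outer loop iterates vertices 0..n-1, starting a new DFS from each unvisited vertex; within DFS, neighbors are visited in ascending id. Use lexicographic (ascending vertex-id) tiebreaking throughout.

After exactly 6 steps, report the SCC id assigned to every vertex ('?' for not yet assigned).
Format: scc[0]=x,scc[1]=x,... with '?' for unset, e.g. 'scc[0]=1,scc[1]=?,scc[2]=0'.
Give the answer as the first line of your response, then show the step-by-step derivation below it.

scc[0]=1,scc[1]=2,scc[2]=4,scc[3]=?,scc[4]=?,scc[5]=3,scc[6]=0,scc[7]=?,scc[8]=?

step 1: low=(low[0]=0,low[1]=?,low[2]=?,low[3]=?,low[4]=?,low[5]=?,low[6]=1,low[7]=?,low[8]=?); scc=(scc[0]=?,scc[1]=?,scc[2]=?,scc[3]=?,scc[4]=?,scc[5]=?,scc[6]=0,scc[7]=?,scc[8]=?)
step 2: low=(low[0]=0,low[1]=?,low[2]=?,low[3]=?,low[4]=?,low[5]=?,low[6]=1,low[7]=?,low[8]=?); scc=(scc[0]=1,scc[1]=?,scc[2]=?,scc[3]=?,scc[4]=?,scc[5]=?,scc[6]=0,scc[7]=?,scc[8]=?)
step 3: low=(low[0]=0,low[1]=2,low[2]=?,low[3]=?,low[4]=?,low[5]=?,low[6]=1,low[7]=?,low[8]=?); scc=(scc[0]=1,scc[1]=2,scc[2]=?,scc[3]=?,scc[4]=?,scc[5]=?,scc[6]=0,scc[7]=?,scc[8]=?)
step 4: low=(low[0]=0,low[1]=2,low[2]=3,low[3]=?,low[4]=?,low[5]=4,low[6]=1,low[7]=?,low[8]=?); scc=(scc[0]=1,scc[1]=2,scc[2]=?,scc[3]=?,scc[4]=?,scc[5]=3,scc[6]=0,scc[7]=?,scc[8]=?)
step 5: low=(low[0]=0,low[1]=2,low[2]=3,low[3]=?,low[4]=?,low[5]=4,low[6]=1,low[7]=?,low[8]=?); scc=(scc[0]=1,scc[1]=2,scc[2]=4,scc[3]=?,scc[4]=?,scc[5]=3,scc[6]=0,scc[7]=?,scc[8]=?)
step 6: low=(low[0]=0,low[1]=2,low[2]=3,low[3]=5,low[4]=?,low[5]=4,low[6]=1,low[7]=5,low[8]=?); scc=(scc[0]=1,scc[1]=2,scc[2]=4,scc[3]=?,scc[4]=?,scc[5]=3,scc[6]=0,scc[7]=?,scc[8]=?)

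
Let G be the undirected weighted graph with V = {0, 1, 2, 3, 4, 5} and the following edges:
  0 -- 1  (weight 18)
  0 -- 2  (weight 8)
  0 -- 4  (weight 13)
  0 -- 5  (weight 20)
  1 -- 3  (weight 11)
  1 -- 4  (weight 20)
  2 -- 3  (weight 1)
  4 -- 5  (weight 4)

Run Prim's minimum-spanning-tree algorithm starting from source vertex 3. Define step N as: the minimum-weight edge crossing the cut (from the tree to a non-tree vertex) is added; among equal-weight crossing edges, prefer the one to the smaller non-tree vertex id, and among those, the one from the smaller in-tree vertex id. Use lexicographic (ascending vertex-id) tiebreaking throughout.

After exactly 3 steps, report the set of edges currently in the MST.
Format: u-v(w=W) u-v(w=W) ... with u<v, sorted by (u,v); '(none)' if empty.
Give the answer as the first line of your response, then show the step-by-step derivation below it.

0-2(w=8) 1-3(w=11) 2-3(w=1)

step 1: add edge 2-3 (w=1); MST = {2-3(w=1)}
step 2: add edge 0-2 (w=8); MST = {0-2(w=8) 2-3(w=1)}
step 3: add edge 1-3 (w=11); MST = {0-2(w=8) 1-3(w=11) 2-3(w=1)}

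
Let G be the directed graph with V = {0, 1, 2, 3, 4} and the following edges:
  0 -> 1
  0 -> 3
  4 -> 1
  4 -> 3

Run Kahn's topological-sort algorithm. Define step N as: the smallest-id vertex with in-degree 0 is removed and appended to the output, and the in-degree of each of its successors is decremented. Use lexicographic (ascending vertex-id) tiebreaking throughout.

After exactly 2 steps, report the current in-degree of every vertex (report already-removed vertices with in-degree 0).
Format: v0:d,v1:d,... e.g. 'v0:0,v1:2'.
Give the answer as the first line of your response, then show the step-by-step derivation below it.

v0:0,v1:1,v2:0,v3:1,v4:0

step 1: output 0; order=[0]; indeg=(0,1,0,1,0)
step 2: output 2; order=[0,2]; indeg=(0,1,0,1,0)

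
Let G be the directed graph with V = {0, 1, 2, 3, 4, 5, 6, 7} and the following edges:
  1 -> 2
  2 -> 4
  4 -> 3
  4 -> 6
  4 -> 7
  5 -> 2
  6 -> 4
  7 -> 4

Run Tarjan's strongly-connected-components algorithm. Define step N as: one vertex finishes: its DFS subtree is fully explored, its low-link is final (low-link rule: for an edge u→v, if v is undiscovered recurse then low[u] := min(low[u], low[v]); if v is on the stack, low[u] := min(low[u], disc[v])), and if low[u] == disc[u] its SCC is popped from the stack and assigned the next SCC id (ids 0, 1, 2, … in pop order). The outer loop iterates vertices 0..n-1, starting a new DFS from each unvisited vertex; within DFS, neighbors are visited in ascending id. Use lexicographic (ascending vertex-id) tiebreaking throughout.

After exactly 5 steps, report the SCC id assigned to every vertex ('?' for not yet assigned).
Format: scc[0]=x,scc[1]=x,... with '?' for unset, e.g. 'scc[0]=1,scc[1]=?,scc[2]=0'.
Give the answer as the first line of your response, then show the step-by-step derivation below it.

scc[0]=0,scc[1]=?,scc[2]=?,scc[3]=1,scc[4]=2,scc[5]=?,scc[6]=2,scc[7]=2

step 1: low=(low[0]=0,low[1]=?,low[2]=?,low[3]=?,low[4]=?,low[5]=?,low[6]=?,low[7]=?); scc=(scc[0]=0,scc[1]=?,scc[2]=?,scc[3]=?,scc[4]=?,scc[5]=?,scc[6]=?,scc[7]=?)
step 2: low=(low[0]=0,low[1]=1,low[2]=2,low[3]=4,low[4]=3,low[5]=?,low[6]=?,low[7]=?); scc=(scc[0]=0,scc[1]=?,scc[2]=?,scc[3]=1,scc[4]=?,scc[5]=?,scc[6]=?,scc[7]=?)
step 3: low=(low[0]=0,low[1]=1,low[2]=2,low[3]=4,low[4]=3,low[5]=?,low[6]=3,low[7]=?); scc=(scc[0]=0,scc[1]=?,scc[2]=?,scc[3]=1,scc[4]=?,scc[5]=?,scc[6]=?,scc[7]=?)
step 4: low=(low[0]=0,low[1]=1,low[2]=2,low[3]=4,low[4]=3,low[5]=?,low[6]=3,low[7]=3); scc=(scc[0]=0,scc[1]=?,scc[2]=?,scc[3]=1,scc[4]=?,scc[5]=?,scc[6]=?,scc[7]=?)
step 5: low=(low[0]=0,low[1]=1,low[2]=2,low[3]=4,low[4]=3,low[5]=?,low[6]=3,low[7]=3); scc=(scc[0]=0,scc[1]=?,scc[2]=?,scc[3]=1,scc[4]=2,scc[5]=?,scc[6]=2,scc[7]=2)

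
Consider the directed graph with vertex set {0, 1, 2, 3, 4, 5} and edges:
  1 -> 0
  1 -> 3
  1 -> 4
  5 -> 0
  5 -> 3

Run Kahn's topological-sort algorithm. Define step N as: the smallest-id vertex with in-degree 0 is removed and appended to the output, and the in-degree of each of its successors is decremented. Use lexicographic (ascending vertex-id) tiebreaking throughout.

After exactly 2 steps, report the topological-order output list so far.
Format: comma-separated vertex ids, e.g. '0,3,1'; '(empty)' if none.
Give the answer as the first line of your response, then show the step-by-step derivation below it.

1,2

step 1: output 1; order=[1]; indeg=(1,0,0,1,0,0)
step 2: output 2; order=[1,2]; indeg=(1,0,0,1,0,0)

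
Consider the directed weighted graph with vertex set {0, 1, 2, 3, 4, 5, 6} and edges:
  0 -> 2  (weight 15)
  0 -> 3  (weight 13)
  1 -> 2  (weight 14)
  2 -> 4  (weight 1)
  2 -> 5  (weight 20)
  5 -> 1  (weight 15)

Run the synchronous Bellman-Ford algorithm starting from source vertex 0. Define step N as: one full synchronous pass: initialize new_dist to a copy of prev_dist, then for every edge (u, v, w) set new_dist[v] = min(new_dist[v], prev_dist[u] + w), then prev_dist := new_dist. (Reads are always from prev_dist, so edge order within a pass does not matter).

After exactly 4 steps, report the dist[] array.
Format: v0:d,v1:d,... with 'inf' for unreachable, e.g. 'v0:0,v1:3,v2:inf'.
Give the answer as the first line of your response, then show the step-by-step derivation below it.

v0:0,v1:50,v2:15,v3:13,v4:16,v5:35,v6:inf

step 1: dist = v0:0,v1:inf,v2:15,v3:13,v4:inf,v5:inf,v6:inf
step 2: dist = v0:0,v1:inf,v2:15,v3:13,v4:16,v5:35,v6:inf
step 3: dist = v0:0,v1:50,v2:15,v3:13,v4:16,v5:35,v6:inf
step 4: dist = v0:0,v1:50,v2:15,v3:13,v4:16,v5:35,v6:inf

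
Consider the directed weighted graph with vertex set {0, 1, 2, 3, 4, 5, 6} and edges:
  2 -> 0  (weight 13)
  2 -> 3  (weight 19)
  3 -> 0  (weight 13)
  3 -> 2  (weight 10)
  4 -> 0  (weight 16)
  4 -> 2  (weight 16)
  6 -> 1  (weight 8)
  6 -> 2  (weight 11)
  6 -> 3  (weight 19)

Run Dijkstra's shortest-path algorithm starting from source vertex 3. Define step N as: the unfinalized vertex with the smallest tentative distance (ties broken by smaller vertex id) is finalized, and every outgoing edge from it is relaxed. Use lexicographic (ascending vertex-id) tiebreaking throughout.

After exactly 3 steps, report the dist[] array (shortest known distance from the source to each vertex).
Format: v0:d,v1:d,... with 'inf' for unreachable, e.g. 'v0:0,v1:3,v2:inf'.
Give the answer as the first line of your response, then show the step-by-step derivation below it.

v0:13,v1:inf,v2:10,v3:0,v4:inf,v5:inf,v6:inf

step 1: dist = v0:13,v1:inf,v2:10,v3:0,v4:inf,v5:inf,v6:inf
step 2: dist = v0:13,v1:inf,v2:10,v3:0,v4:inf,v5:inf,v6:inf
step 3: dist = v0:13,v1:inf,v2:10,v3:0,v4:inf,v5:inf,v6:inf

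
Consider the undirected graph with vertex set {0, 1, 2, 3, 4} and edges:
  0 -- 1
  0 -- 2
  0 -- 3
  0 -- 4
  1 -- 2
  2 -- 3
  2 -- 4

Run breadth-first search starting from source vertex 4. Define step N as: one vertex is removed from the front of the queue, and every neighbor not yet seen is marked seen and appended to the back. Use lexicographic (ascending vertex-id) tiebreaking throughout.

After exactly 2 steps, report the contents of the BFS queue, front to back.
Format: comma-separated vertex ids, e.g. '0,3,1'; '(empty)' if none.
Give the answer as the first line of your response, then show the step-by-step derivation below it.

2,1,3

step 1: dequeue 4; queue=[0,2]; order=4
step 2: dequeue 0; queue=[2,1,3]; order=4,0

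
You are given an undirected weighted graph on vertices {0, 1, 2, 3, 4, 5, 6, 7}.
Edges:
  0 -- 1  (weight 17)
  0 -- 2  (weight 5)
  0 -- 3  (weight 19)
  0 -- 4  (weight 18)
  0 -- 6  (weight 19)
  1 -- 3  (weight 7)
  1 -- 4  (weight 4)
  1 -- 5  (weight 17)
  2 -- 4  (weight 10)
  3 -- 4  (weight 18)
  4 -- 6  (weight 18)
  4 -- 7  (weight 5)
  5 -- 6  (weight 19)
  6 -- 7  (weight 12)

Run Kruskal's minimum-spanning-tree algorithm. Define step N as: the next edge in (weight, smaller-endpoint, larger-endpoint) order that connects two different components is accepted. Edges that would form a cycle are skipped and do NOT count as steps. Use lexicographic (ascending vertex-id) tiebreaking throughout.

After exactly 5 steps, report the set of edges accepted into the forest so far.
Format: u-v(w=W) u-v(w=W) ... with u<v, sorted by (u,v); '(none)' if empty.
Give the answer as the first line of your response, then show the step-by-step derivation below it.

0-2(w=5) 1-3(w=7) 1-4(w=4) 2-4(w=10) 4-7(w=5)

step 1: add edge 1-4 (w=4); MST = {1-4(w=4)}
step 2: add edge 0-2 (w=5); MST = {0-2(w=5) 1-4(w=4)}
step 3: add edge 4-7 (w=5); MST = {0-2(w=5) 1-4(w=4) 4-7(w=5)}
step 4: add edge 1-3 (w=7); MST = {0-2(w=5) 1-3(w=7) 1-4(w=4) 4-7(w=5)}
step 5: add edge 2-4 (w=10); MST = {0-2(w=5) 1-3(w=7) 1-4(w=4) 2-4(w=10) 4-7(w=5)}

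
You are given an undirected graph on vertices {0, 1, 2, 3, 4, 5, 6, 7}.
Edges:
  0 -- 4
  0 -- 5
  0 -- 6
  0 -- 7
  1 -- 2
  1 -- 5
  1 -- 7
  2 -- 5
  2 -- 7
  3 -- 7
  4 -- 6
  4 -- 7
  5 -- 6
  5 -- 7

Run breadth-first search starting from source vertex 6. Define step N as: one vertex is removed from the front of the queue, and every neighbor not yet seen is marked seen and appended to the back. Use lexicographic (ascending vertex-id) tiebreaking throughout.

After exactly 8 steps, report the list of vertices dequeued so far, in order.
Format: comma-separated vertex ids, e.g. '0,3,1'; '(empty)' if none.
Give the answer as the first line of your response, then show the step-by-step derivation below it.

6,0,4,5,7,1,2,3

step 1: dequeue 6; queue=[0,4,5]; order=6
step 2: dequeue 0; queue=[4,5,7]; order=6,0
step 3: dequeue 4; queue=[5,7]; order=6,0,4
step 4: dequeue 5; queue=[7,1,2]; order=6,0,4,5
step 5: dequeue 7; queue=[1,2,3]; order=6,0,4,5,7
step 6: dequeue 1; queue=[2,3]; order=6,0,4,5,7,1
step 7: dequeue 2; queue=[3]; order=6,0,4,5,7,1,2
step 8: dequeue 3; queue=[(empty)]; order=6,0,4,5,7,1,2,3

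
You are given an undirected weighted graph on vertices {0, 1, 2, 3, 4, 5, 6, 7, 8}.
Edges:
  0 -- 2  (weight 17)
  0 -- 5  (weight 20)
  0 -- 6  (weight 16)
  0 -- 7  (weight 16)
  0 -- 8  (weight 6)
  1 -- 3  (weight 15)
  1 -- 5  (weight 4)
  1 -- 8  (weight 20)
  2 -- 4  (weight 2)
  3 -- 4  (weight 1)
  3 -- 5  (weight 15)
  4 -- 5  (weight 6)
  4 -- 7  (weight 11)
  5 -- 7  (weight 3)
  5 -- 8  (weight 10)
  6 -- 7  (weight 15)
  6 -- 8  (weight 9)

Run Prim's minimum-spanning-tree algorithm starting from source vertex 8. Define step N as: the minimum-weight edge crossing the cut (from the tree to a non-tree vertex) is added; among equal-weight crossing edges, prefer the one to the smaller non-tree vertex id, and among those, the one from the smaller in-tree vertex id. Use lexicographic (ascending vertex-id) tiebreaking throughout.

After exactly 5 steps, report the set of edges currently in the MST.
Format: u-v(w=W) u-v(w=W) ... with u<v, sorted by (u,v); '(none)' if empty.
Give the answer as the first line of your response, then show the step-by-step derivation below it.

0-8(w=6) 1-5(w=4) 5-7(w=3) 5-8(w=10) 6-8(w=9)

step 1: add edge 0-8 (w=6); MST = {0-8(w=6)}
step 2: add edge 6-8 (w=9); MST = {0-8(w=6) 6-8(w=9)}
step 3: add edge 5-8 (w=10); MST = {0-8(w=6) 5-8(w=10) 6-8(w=9)}
step 4: add edge 5-7 (w=3); MST = {0-8(w=6) 5-7(w=3) 5-8(w=10) 6-8(w=9)}
step 5: add edge 1-5 (w=4); MST = {0-8(w=6) 1-5(w=4) 5-7(w=3) 5-8(w=10) 6-8(w=9)}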